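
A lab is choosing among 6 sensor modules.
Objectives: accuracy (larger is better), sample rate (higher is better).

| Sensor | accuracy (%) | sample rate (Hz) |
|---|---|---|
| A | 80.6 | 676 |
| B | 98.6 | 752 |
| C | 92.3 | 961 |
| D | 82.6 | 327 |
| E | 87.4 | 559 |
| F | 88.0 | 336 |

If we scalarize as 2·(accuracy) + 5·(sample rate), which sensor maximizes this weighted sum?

A: 2·80.6 + 5·676 = 3541.2
B: 2·98.6 + 5·752 = 3957.2
C: 2·92.3 + 5·961 = 4989.6
D: 2·82.6 + 5·327 = 1800.2
E: 2·87.4 + 5·559 = 2969.8
F: 2·88.0 + 5·336 = 1856.0
Highest: C at 4989.6.

C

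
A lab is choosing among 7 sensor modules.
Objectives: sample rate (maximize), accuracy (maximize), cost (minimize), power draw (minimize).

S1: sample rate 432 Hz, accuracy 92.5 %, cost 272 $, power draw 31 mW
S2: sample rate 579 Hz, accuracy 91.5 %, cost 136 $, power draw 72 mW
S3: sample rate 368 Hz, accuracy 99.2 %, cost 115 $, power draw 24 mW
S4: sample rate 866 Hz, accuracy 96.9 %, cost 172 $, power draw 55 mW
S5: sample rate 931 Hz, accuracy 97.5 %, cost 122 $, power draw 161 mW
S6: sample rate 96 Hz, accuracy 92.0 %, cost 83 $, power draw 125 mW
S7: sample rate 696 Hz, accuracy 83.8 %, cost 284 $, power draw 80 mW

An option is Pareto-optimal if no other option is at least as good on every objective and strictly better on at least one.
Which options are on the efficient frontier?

S1: not dominated.
S2: not dominated.
S3: not dominated (best accuracy).
S4: not dominated.
S5: not dominated (best sample rate).
S6: not dominated (best cost).
S7: dominated by S4 (sample rate 866≥696, accuracy 96.9≥83.8, cost 172≤284, power draw 55≤80).

S1, S2, S3, S4, S5, S6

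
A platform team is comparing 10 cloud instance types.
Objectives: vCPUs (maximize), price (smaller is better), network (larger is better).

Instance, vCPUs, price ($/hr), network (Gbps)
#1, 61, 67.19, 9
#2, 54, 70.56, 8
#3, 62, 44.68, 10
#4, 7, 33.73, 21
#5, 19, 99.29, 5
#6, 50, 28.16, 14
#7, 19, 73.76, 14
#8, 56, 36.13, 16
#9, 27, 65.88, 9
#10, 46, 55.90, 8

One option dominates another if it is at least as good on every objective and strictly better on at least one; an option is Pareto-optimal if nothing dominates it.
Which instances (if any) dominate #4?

#1: worse on price (67.19 vs 33.73).
#2: worse on price (70.56 vs 33.73).
#3: worse on price (44.68 vs 33.73).
#5: worse on price (99.29 vs 33.73).
#6: worse on network (14 vs 21).
#7: worse on price (73.76 vs 33.73).
#8: worse on price (36.13 vs 33.73).
#9: worse on price (65.88 vs 33.73).
#10: worse on price (55.90 vs 33.73).
No option dominates #4.

none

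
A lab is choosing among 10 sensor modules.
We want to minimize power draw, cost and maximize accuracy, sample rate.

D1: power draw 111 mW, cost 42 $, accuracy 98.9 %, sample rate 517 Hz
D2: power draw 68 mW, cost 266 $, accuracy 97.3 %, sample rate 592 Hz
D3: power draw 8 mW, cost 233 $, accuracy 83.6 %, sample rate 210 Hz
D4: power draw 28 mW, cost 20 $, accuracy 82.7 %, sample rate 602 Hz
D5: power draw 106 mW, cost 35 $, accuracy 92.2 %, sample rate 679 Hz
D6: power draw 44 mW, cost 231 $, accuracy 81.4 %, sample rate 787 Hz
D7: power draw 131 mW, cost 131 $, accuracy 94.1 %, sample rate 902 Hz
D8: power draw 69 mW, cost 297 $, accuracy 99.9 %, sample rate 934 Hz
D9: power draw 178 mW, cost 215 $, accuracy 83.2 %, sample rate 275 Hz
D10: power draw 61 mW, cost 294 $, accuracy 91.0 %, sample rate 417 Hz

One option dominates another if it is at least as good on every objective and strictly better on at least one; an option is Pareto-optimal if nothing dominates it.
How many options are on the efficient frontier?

D1: not dominated.
D2: not dominated.
D3: not dominated (best power draw).
D4: not dominated (best cost).
D5: not dominated.
D6: not dominated.
D7: not dominated.
D8: not dominated (best accuracy).
D9: dominated by D1 (power draw 111≤178, cost 42≤215, accuracy 98.9≥83.2, sample rate 517≥275).
D10: not dominated.
Pareto-optimal: D1, D2, D3, D4, D5, D6, D7, D8, D10 → 9.

9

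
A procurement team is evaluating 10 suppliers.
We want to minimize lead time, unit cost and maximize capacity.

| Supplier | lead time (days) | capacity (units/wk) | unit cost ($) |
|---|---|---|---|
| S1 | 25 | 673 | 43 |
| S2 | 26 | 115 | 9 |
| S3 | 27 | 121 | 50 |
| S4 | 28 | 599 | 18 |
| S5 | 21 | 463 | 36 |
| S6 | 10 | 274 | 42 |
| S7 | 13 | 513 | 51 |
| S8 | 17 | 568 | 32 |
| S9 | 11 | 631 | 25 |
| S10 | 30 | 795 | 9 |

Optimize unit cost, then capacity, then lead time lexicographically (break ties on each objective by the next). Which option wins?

S10

First minimize unit cost: best is 9, kept {S2, S10}.
Then maximize capacity: best is 795, kept {S10}.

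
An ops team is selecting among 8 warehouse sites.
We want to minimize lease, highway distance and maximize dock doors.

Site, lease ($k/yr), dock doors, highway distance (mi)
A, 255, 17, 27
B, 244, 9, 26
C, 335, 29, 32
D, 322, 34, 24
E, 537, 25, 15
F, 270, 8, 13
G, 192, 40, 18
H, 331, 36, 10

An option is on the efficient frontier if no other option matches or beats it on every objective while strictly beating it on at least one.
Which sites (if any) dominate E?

H: lease 331≤537, dock doors 36≥25, highway distance 10≤15 — dominates E.
Others (A, B, C, D, F, G) are each worse than E on at least one objective.

H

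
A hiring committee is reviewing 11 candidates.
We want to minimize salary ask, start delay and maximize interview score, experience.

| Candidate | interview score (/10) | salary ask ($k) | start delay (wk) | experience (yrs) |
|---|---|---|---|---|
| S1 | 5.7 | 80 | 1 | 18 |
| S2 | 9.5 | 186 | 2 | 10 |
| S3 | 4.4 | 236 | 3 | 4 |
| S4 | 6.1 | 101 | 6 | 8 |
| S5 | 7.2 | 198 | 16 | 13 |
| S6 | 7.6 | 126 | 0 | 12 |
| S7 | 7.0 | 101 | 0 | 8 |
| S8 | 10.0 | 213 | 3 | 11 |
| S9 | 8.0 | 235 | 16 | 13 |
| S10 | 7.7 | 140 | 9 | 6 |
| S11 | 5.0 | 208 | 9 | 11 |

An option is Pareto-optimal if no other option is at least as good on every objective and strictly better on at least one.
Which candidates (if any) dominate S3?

S1: interview score 5.7≥4.4, salary ask 80≤236, start delay 1≤3, experience 18≥4 — dominates S3.
S2: interview score 9.5≥4.4, salary ask 186≤236, start delay 2≤3, experience 10≥4 — dominates S3.
S6: interview score 7.6≥4.4, salary ask 126≤236, start delay 0≤3, experience 12≥4 — dominates S3.
S7: interview score 7.0≥4.4, salary ask 101≤236, start delay 0≤3, experience 8≥4 — dominates S3.
S8: interview score 10.0≥4.4, salary ask 213≤236, start delay 3≤3, experience 11≥4 — dominates S3.
Others (S4, S5, S9, S10, S11) are each worse than S3 on at least one objective.

S1, S2, S6, S7, S8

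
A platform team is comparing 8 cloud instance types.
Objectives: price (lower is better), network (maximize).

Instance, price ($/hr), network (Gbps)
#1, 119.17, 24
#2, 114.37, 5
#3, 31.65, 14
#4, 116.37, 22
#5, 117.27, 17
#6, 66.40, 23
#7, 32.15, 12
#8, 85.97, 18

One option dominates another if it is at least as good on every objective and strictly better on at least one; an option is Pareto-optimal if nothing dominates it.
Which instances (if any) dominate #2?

#3: price 31.65≤114.37, network 14≥5 — dominates #2.
#6: price 66.40≤114.37, network 23≥5 — dominates #2.
#7: price 32.15≤114.37, network 12≥5 — dominates #2.
#8: price 85.97≤114.37, network 18≥5 — dominates #2.
Others (#1, #4, #5) are each worse than #2 on at least one objective.

#3, #6, #7, #8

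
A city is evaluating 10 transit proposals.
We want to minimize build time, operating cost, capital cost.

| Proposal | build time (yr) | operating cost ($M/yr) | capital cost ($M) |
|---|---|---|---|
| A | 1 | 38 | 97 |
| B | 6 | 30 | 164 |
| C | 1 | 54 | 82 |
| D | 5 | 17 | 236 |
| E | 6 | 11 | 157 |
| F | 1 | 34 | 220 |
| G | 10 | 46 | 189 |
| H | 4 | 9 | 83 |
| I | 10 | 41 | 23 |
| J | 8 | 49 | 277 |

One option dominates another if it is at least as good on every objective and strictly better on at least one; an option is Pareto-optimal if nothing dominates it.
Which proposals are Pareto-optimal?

A, C, F, H, I

A: not dominated.
B: dominated by E (build time 6≤6, operating cost 11≤30, capital cost 157≤164).
C: not dominated.
D: dominated by H (build time 4≤5, operating cost 9≤17, capital cost 83≤236).
E: dominated by H (build time 4≤6, operating cost 9≤11, capital cost 83≤157).
F: not dominated.
G: dominated by A (build time 1≤10, operating cost 38≤46, capital cost 97≤189).
H: not dominated (best operating cost).
I: not dominated (best capital cost).
J: dominated by A (build time 1≤8, operating cost 38≤49, capital cost 97≤277).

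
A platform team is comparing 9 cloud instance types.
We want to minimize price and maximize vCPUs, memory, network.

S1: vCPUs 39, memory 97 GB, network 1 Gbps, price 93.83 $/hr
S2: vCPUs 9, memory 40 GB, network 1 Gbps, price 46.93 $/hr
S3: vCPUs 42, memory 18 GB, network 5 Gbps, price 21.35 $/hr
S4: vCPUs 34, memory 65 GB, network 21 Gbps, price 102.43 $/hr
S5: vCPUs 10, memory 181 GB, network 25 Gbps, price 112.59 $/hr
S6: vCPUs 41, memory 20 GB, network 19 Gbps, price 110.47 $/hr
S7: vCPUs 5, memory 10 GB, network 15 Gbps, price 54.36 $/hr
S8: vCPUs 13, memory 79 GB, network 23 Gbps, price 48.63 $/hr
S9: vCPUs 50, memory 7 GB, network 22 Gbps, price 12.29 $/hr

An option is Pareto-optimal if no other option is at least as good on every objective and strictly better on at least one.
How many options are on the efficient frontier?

8

S1: not dominated.
S2: not dominated.
S3: not dominated.
S4: not dominated.
S5: not dominated (best memory).
S6: not dominated.
S7: dominated by S8 (vCPUs 13≥5, memory 79≥10, network 23≥15, price 48.63≤54.36).
S8: not dominated.
S9: not dominated (best vCPUs).
Pareto-optimal: S1, S2, S3, S4, S5, S6, S8, S9 → 8.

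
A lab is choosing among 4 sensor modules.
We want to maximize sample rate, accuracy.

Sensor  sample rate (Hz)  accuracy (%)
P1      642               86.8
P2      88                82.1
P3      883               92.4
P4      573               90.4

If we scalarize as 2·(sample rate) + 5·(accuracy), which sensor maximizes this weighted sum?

P3

P1: 2·642 + 5·86.8 = 1718.0
P2: 2·88 + 5·82.1 = 586.5
P3: 2·883 + 5·92.4 = 2228.0
P4: 2·573 + 5·90.4 = 1598.0
Highest: P3 at 2228.0.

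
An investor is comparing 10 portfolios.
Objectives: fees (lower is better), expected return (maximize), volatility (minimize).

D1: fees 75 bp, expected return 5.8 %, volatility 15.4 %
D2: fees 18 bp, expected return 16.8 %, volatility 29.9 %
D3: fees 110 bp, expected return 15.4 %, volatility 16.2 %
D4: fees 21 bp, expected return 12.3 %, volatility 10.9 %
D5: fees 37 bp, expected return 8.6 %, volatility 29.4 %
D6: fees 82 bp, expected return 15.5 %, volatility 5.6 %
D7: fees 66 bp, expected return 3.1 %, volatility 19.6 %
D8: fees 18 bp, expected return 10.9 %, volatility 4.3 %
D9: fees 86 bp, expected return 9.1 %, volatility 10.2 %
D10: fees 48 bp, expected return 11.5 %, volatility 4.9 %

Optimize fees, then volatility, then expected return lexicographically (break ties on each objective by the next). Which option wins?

D8

First minimize fees: best is 18, kept {D2, D8}.
Then minimize volatility: best is 4.3, kept {D8}.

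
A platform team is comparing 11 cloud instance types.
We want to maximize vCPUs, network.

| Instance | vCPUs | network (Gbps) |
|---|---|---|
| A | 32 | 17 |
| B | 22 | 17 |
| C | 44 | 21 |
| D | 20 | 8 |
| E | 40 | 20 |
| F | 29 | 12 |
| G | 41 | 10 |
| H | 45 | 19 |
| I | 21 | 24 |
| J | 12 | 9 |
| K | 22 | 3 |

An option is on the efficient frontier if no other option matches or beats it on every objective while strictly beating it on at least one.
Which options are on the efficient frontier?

C, H, I

A: dominated by C (vCPUs 44≥32, network 21≥17).
B: dominated by A (vCPUs 32≥22, network 17≥17).
C: not dominated.
D: dominated by A (vCPUs 32≥20, network 17≥8).
E: dominated by C (vCPUs 44≥40, network 21≥20).
F: dominated by A (vCPUs 32≥29, network 17≥12).
G: dominated by C (vCPUs 44≥41, network 21≥10).
H: not dominated (best vCPUs).
I: not dominated (best network).
J: dominated by A (vCPUs 32≥12, network 17≥9).
K: dominated by A (vCPUs 32≥22, network 17≥3).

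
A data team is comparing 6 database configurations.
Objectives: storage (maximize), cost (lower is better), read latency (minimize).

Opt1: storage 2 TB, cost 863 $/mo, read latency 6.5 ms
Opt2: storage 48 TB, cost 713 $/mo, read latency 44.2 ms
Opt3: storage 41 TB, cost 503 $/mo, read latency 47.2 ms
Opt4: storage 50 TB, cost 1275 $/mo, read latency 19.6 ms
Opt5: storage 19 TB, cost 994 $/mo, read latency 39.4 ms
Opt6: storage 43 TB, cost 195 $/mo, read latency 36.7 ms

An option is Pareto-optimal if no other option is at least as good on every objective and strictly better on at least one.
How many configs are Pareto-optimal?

4

Opt1: not dominated (best read latency).
Opt2: not dominated.
Opt3: dominated by Opt6 (storage 43≥41, cost 195≤503, read latency 36.7≤47.2).
Opt4: not dominated (best storage).
Opt5: dominated by Opt6 (storage 43≥19, cost 195≤994, read latency 36.7≤39.4).
Opt6: not dominated (best cost).
Pareto-optimal: Opt1, Opt2, Opt4, Opt6 → 4.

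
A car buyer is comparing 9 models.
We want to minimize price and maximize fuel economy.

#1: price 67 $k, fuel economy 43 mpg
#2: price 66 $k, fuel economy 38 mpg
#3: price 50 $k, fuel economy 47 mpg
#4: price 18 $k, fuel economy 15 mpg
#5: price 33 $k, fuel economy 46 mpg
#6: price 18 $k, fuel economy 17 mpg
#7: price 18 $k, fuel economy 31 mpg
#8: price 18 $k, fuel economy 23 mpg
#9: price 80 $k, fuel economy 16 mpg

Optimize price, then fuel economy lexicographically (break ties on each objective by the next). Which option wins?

#7

First minimize price: best is 18, kept {#4, #6, #7, #8}.
Then maximize fuel economy: best is 31, kept {#7}.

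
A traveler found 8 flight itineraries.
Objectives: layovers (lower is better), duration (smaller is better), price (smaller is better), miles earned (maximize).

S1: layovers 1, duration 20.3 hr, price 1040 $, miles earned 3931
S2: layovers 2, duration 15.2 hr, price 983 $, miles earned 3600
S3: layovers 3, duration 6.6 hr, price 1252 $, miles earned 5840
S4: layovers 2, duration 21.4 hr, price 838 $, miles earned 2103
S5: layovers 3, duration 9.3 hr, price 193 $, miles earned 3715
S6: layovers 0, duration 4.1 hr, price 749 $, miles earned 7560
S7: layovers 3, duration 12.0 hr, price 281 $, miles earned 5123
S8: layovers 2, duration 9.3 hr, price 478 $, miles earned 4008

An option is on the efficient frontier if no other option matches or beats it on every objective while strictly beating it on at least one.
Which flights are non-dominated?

S5, S6, S7, S8

S1: dominated by S6 (layovers 0≤1, duration 4.1≤20.3, price 749≤1040, miles earned 7560≥3931).
S2: dominated by S6 (layovers 0≤2, duration 4.1≤15.2, price 749≤983, miles earned 7560≥3600).
S3: dominated by S6 (layovers 0≤3, duration 4.1≤6.6, price 749≤1252, miles earned 7560≥5840).
S4: dominated by S6 (layovers 0≤2, duration 4.1≤21.4, price 749≤838, miles earned 7560≥2103).
S5: not dominated (best price).
S6: not dominated (best layovers).
S7: not dominated.
S8: not dominated.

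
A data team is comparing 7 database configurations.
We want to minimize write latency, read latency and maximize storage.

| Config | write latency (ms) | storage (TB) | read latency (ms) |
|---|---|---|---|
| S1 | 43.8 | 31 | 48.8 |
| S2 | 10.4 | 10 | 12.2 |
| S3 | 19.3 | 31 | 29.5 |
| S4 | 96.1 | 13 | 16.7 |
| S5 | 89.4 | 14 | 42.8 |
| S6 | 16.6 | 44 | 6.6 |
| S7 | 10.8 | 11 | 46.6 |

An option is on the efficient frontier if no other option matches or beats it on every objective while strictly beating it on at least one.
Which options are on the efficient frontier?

S2, S6, S7

S1: dominated by S3 (write latency 19.3≤43.8, storage 31≥31, read latency 29.5≤48.8).
S2: not dominated (best write latency).
S3: dominated by S6 (write latency 16.6≤19.3, storage 44≥31, read latency 6.6≤29.5).
S4: dominated by S6 (write latency 16.6≤96.1, storage 44≥13, read latency 6.6≤16.7).
S5: dominated by S3 (write latency 19.3≤89.4, storage 31≥14, read latency 29.5≤42.8).
S6: not dominated (best storage).
S7: not dominated.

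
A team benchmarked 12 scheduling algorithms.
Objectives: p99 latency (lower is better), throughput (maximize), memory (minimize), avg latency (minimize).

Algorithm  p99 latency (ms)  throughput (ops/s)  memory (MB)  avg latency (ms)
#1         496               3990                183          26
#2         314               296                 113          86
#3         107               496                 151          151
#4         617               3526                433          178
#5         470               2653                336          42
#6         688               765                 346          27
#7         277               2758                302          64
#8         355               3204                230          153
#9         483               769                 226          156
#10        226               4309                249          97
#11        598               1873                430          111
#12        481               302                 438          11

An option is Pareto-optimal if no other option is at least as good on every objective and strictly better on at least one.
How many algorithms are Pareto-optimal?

9

#1: not dominated.
#2: not dominated (best memory).
#3: not dominated (best p99 latency).
#4: dominated by #1 (p99 latency 496≤617, throughput 3990≥3526, memory 183≤433, avg latency 26≤178).
#5: not dominated.
#6: dominated by #1 (p99 latency 496≤688, throughput 3990≥765, memory 183≤346, avg latency 26≤27).
#7: not dominated.
#8: not dominated.
#9: not dominated.
#10: not dominated (best throughput).
#11: dominated by #1 (p99 latency 496≤598, throughput 3990≥1873, memory 183≤430, avg latency 26≤111).
#12: not dominated (best avg latency).
Pareto-optimal: #1, #2, #3, #5, #7, #8, #9, #10, #12 → 9.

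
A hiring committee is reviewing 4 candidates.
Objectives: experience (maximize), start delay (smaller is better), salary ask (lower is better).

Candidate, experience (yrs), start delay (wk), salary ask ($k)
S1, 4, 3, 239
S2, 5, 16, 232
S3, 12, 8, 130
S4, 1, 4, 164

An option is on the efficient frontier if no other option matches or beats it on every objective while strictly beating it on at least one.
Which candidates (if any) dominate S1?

S2: worse on start delay (16 vs 3).
S3: worse on start delay (8 vs 3).
S4: worse on experience (1 vs 4).
No option dominates S1.

none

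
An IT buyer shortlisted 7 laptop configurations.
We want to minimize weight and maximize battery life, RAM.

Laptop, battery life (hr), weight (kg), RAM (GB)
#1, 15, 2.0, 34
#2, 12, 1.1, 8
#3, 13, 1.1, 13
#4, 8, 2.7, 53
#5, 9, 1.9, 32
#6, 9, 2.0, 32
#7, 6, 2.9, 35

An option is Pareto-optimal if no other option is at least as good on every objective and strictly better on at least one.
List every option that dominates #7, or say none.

#4: battery life 8≥6, weight 2.7≤2.9, RAM 53≥35 — dominates #7.
Others (#1, #2, #3, #5, #6) are each worse than #7 on at least one objective.

#4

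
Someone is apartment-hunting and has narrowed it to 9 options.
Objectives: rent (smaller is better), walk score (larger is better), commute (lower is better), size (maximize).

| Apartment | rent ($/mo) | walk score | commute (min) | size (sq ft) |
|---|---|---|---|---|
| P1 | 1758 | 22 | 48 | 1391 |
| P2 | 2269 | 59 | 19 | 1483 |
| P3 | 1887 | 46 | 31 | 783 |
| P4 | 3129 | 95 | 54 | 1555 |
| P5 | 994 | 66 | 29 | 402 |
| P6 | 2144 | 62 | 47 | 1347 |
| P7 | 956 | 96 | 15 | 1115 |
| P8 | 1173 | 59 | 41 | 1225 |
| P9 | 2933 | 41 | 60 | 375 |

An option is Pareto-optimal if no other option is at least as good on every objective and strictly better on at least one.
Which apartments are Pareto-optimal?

P1: not dominated.
P2: not dominated.
P3: dominated by P7 (rent 956≤1887, walk score 96≥46, commute 15≤31, size 1115≥783).
P4: not dominated (best size).
P5: dominated by P7 (rent 956≤994, walk score 96≥66, commute 15≤29, size 1115≥402).
P6: not dominated.
P7: not dominated (best rent).
P8: not dominated.
P9: dominated by P2 (rent 2269≤2933, walk score 59≥41, commute 19≤60, size 1483≥375).

P1, P2, P4, P6, P7, P8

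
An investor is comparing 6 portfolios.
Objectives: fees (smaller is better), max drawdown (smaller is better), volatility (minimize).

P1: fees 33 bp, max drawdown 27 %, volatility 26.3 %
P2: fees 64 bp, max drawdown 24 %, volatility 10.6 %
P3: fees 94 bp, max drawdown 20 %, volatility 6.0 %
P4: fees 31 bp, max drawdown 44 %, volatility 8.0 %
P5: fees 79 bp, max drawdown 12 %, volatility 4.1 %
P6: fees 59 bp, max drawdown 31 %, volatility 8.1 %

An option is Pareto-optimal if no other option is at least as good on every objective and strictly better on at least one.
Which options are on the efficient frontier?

P1: not dominated.
P2: not dominated.
P3: dominated by P5 (fees 79≤94, max drawdown 12≤20, volatility 4.1≤6.0).
P4: not dominated (best fees).
P5: not dominated (best max drawdown).
P6: not dominated.

P1, P2, P4, P5, P6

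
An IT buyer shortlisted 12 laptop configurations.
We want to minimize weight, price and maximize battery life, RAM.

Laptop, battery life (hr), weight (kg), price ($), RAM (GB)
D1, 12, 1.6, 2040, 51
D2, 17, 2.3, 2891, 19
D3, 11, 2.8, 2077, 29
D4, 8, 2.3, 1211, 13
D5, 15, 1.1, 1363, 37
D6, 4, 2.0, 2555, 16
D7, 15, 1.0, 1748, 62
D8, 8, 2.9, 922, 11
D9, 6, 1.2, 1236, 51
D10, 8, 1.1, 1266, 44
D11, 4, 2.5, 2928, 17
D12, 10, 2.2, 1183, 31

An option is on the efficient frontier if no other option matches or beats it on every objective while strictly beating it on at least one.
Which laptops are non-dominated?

D2, D5, D7, D8, D9, D10, D12

D1: dominated by D7 (battery life 15≥12, weight 1.0≤1.6, price 1748≤2040, RAM 62≥51).
D2: not dominated (best battery life).
D3: dominated by D1 (battery life 12≥11, weight 1.6≤2.8, price 2040≤2077, RAM 51≥29).
D4: dominated by D12 (battery life 10≥8, weight 2.2≤2.3, price 1183≤1211, RAM 31≥13).
D5: not dominated.
D6: dominated by D1 (battery life 12≥4, weight 1.6≤2.0, price 2040≤2555, RAM 51≥16).
D7: not dominated (best weight).
D8: not dominated (best price).
D9: not dominated.
D10: not dominated.
D11: dominated by D1 (battery life 12≥4, weight 1.6≤2.5, price 2040≤2928, RAM 51≥17).
D12: not dominated.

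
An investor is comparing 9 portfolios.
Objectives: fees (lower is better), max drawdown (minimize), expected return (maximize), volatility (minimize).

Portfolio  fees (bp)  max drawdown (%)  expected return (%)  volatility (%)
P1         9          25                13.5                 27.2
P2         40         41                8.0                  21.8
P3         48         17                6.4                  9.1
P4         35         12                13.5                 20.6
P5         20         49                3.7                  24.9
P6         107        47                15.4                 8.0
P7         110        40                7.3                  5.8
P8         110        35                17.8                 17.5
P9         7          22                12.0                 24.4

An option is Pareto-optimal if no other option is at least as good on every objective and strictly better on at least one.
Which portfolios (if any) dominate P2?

P4

P4: fees 35≤40, max drawdown 12≤41, expected return 13.5≥8.0, volatility 20.6≤21.8 — dominates P2.
Others (P1, P3, P5, P6, P7, P8, P9) are each worse than P2 on at least one objective.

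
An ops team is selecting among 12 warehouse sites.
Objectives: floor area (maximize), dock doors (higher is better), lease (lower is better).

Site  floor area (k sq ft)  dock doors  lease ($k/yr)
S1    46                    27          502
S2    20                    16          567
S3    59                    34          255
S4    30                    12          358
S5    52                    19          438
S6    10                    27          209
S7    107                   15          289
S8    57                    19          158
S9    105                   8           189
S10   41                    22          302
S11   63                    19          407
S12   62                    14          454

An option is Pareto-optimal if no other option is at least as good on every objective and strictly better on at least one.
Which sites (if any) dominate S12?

S7, S11

S7: floor area 107≥62, dock doors 15≥14, lease 289≤454 — dominates S12.
S11: floor area 63≥62, dock doors 19≥14, lease 407≤454 — dominates S12.
Others (S1, S2, S3, S4, S5, S6, S8, S9, S10) are each worse than S12 on at least one objective.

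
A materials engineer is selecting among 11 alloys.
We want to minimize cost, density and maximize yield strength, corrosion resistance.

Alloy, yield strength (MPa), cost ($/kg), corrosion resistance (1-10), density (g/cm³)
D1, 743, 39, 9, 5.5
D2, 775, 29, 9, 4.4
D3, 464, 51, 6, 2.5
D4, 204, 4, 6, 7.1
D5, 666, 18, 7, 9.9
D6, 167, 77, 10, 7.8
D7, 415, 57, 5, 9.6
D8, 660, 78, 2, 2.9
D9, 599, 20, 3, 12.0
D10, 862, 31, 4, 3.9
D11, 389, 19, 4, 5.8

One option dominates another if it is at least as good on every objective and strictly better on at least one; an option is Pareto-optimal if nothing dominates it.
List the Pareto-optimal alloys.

D1: dominated by D2 (yield strength 775≥743, cost 29≤39, corrosion resistance 9≥9, density 4.4≤5.5).
D2: not dominated.
D3: not dominated (best density).
D4: not dominated (best cost).
D5: not dominated.
D6: not dominated (best corrosion resistance).
D7: dominated by D1 (yield strength 743≥415, cost 39≤57, corrosion resistance 9≥5, density 5.5≤9.6).
D8: not dominated.
D9: dominated by D5 (yield strength 666≥599, cost 18≤20, corrosion resistance 7≥3, density 9.9≤12.0).
D10: not dominated (best yield strength).
D11: not dominated.

D2, D3, D4, D5, D6, D8, D10, D11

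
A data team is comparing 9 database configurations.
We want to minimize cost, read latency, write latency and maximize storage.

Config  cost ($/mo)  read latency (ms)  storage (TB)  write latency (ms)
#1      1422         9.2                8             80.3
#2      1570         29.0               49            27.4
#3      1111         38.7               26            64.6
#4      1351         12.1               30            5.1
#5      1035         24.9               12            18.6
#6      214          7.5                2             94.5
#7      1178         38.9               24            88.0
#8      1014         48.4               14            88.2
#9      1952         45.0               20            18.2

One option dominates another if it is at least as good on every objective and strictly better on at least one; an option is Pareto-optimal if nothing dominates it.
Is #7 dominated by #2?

No

#2 vs #7: #2 is worse on cost (1570 vs 1178), so it does not dominate #7.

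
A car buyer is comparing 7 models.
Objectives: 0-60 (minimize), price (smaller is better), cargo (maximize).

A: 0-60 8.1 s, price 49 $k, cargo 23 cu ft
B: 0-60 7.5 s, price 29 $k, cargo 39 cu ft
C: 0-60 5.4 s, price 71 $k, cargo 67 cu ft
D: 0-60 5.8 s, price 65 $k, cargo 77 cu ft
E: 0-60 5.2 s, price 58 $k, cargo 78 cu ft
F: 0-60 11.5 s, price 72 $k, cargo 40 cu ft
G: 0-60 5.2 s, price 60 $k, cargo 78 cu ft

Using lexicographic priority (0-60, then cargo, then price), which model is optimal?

First minimize 0-60: best is 5.2, kept {E, G}.
Then maximize cargo: best is 78, kept {E, G}.
Then minimize price: best is 58, kept {E}.

E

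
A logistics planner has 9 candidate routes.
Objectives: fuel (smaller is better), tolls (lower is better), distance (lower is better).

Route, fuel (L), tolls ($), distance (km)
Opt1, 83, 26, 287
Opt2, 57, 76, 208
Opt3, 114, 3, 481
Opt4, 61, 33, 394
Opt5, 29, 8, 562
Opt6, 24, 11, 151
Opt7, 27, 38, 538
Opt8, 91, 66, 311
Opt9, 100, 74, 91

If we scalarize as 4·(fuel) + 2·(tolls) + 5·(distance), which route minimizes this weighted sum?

Opt6

Opt1: 4·83 + 2·26 + 5·287 = 1819
Opt2: 4·57 + 2·76 + 5·208 = 1420
Opt3: 4·114 + 2·3 + 5·481 = 2867
Opt4: 4·61 + 2·33 + 5·394 = 2280
Opt5: 4·29 + 2·8 + 5·562 = 2942
Opt6: 4·24 + 2·11 + 5·151 = 873
Opt7: 4·27 + 2·38 + 5·538 = 2874
Opt8: 4·91 + 2·66 + 5·311 = 2051
Opt9: 4·100 + 2·74 + 5·91 = 1003
Lowest: Opt6 at 873.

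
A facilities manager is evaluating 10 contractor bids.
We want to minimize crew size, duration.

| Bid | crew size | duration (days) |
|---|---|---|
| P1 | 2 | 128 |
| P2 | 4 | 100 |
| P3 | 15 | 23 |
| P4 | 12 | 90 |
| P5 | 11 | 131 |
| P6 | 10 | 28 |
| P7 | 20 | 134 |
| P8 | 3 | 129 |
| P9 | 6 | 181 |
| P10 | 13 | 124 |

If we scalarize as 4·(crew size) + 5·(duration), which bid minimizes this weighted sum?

P1: 4·2 + 5·128 = 648
P2: 4·4 + 5·100 = 516
P3: 4·15 + 5·23 = 175
P4: 4·12 + 5·90 = 498
P5: 4·11 + 5·131 = 699
P6: 4·10 + 5·28 = 180
P7: 4·20 + 5·134 = 750
P8: 4·3 + 5·129 = 657
P9: 4·6 + 5·181 = 929
P10: 4·13 + 5·124 = 672
Lowest: P3 at 175.

P3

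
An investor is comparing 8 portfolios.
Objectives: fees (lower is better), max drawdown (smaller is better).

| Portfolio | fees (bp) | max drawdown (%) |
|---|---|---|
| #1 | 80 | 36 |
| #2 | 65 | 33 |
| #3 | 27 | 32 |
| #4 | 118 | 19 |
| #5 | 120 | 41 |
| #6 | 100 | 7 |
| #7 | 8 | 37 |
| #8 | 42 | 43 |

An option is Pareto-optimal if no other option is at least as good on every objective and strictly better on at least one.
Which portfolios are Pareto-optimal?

#3, #6, #7

#1: dominated by #2 (fees 65≤80, max drawdown 33≤36).
#2: dominated by #3 (fees 27≤65, max drawdown 32≤33).
#3: not dominated.
#4: dominated by #6 (fees 100≤118, max drawdown 7≤19).
#5: dominated by #1 (fees 80≤120, max drawdown 36≤41).
#6: not dominated (best max drawdown).
#7: not dominated (best fees).
#8: dominated by #3 (fees 27≤42, max drawdown 32≤43).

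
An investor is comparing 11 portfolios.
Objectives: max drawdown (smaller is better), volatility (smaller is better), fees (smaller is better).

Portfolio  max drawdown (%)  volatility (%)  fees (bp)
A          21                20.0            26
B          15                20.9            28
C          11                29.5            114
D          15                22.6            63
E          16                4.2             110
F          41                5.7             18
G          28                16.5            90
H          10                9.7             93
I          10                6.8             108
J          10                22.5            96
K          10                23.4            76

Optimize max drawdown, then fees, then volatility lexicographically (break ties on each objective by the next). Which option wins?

First minimize max drawdown: best is 10, kept {H, I, J, K}.
Then minimize fees: best is 76, kept {K}.

K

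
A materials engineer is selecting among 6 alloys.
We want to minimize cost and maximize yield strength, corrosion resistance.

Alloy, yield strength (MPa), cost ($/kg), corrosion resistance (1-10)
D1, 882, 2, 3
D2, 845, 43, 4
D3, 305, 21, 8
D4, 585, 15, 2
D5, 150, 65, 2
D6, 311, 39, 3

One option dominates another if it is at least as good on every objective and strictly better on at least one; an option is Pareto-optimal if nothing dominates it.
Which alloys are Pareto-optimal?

D1: not dominated (best yield strength).
D2: not dominated.
D3: not dominated (best corrosion resistance).
D4: dominated by D1 (yield strength 882≥585, cost 2≤15, corrosion resistance 3≥2).
D5: dominated by D1 (yield strength 882≥150, cost 2≤65, corrosion resistance 3≥2).
D6: dominated by D1 (yield strength 882≥311, cost 2≤39, corrosion resistance 3≥3).

D1, D2, D3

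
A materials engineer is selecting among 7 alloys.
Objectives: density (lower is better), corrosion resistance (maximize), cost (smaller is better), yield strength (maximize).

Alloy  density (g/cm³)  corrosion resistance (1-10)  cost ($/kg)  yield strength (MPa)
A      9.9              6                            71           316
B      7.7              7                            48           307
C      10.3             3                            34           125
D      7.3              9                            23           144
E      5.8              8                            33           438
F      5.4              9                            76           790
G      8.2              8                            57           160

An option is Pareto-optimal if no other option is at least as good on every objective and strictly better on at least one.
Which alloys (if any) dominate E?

A: worse on density (9.9 vs 5.8).
B: worse on density (7.7 vs 5.8).
C: worse on density (10.3 vs 5.8).
D: worse on density (7.3 vs 5.8).
F: worse on cost (76 vs 33).
G: worse on density (8.2 vs 5.8).
No option dominates E.

none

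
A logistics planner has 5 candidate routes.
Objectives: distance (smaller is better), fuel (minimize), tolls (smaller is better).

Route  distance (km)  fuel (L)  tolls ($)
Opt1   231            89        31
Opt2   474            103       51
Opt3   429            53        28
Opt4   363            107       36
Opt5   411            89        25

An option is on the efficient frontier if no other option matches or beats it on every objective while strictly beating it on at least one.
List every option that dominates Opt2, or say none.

Opt1, Opt3, Opt5

Opt1: distance 231≤474, fuel 89≤103, tolls 31≤51 — dominates Opt2.
Opt3: distance 429≤474, fuel 53≤103, tolls 28≤51 — dominates Opt2.
Opt5: distance 411≤474, fuel 89≤103, tolls 25≤51 — dominates Opt2.
Others (Opt4) are each worse than Opt2 on at least one objective.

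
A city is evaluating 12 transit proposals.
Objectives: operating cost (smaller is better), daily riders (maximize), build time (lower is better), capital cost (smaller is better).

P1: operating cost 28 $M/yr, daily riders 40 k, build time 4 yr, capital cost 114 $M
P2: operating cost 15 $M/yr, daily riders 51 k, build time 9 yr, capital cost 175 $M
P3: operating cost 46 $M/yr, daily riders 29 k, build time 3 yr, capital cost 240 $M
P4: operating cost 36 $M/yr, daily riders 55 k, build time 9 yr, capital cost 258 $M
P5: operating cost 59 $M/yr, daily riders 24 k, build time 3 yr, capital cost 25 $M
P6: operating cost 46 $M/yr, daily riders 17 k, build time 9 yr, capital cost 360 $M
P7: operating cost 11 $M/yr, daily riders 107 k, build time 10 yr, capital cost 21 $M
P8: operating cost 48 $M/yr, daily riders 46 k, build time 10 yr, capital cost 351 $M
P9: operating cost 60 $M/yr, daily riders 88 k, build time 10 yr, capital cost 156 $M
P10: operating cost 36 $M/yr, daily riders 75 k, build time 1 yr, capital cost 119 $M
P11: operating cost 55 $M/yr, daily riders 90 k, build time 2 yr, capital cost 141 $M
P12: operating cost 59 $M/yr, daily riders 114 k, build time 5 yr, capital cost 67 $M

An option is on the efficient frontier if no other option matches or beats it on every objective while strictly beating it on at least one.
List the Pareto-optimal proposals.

P1: not dominated.
P2: not dominated.
P3: dominated by P10 (operating cost 36≤46, daily riders 75≥29, build time 1≤3, capital cost 119≤240).
P4: dominated by P10 (operating cost 36≤36, daily riders 75≥55, build time 1≤9, capital cost 119≤258).
P5: not dominated.
P6: dominated by P1 (operating cost 28≤46, daily riders 40≥17, build time 4≤9, capital cost 114≤360).
P7: not dominated (best operating cost).
P8: dominated by P2 (operating cost 15≤48, daily riders 51≥46, build time 9≤10, capital cost 175≤351).
P9: dominated by P7 (operating cost 11≤60, daily riders 107≥88, build time 10≤10, capital cost 21≤156).
P10: not dominated (best build time).
P11: not dominated.
P12: not dominated (best daily riders).

P1, P2, P5, P7, P10, P11, P12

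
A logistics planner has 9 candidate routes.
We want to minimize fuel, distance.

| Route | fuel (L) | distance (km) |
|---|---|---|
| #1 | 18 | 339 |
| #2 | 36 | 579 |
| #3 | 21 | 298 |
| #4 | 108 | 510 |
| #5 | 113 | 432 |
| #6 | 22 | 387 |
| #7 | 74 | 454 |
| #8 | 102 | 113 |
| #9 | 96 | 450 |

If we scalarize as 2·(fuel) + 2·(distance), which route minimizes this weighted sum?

#1: 2·18 + 2·339 = 714
#2: 2·36 + 2·579 = 1230
#3: 2·21 + 2·298 = 638
#4: 2·108 + 2·510 = 1236
#5: 2·113 + 2·432 = 1090
#6: 2·22 + 2·387 = 818
#7: 2·74 + 2·454 = 1056
#8: 2·102 + 2·113 = 430
#9: 2·96 + 2·450 = 1092
Lowest: #8 at 430.

#8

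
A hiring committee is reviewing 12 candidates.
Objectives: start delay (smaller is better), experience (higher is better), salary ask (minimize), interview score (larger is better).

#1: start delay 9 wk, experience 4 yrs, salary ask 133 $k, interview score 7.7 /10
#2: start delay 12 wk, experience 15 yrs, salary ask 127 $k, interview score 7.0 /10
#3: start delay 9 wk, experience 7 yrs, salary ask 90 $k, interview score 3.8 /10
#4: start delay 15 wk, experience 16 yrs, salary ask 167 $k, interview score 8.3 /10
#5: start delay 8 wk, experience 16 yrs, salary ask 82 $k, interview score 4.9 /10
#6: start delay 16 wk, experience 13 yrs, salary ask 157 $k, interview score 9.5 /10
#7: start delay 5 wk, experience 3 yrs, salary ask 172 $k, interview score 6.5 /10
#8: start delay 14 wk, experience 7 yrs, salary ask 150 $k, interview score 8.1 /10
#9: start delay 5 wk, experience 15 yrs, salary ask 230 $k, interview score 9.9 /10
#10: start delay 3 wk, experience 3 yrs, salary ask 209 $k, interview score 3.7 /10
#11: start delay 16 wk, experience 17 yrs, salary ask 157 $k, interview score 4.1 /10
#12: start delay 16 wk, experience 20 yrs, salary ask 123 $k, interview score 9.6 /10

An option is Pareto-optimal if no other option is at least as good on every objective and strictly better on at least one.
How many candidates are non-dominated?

#1: not dominated.
#2: not dominated.
#3: dominated by #5 (start delay 8≤9, experience 16≥7, salary ask 82≤90, interview score 4.9≥3.8).
#4: not dominated.
#5: not dominated (best salary ask).
#6: dominated by #12 (start delay 16≤16, experience 20≥13, salary ask 123≤157, interview score 9.6≥9.5).
#7: not dominated.
#8: not dominated.
#9: not dominated (best interview score).
#10: not dominated (best start delay).
#11: dominated by #12 (start delay 16≤16, experience 20≥17, salary ask 123≤157, interview score 9.6≥4.1).
#12: not dominated (best experience).
Pareto-optimal: #1, #2, #4, #5, #7, #8, #9, #10, #12 → 9.

9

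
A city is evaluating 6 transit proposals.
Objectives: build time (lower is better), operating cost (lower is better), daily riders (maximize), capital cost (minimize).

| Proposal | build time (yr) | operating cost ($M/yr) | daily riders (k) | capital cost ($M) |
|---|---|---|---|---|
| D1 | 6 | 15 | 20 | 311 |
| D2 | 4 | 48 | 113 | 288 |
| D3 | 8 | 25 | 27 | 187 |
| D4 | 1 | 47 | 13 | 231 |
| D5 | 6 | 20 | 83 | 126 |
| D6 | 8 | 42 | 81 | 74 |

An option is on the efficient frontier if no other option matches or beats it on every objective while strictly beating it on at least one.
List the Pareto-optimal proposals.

D1, D2, D4, D5, D6

D1: not dominated (best operating cost).
D2: not dominated (best daily riders).
D3: dominated by D5 (build time 6≤8, operating cost 20≤25, daily riders 83≥27, capital cost 126≤187).
D4: not dominated (best build time).
D5: not dominated.
D6: not dominated (best capital cost).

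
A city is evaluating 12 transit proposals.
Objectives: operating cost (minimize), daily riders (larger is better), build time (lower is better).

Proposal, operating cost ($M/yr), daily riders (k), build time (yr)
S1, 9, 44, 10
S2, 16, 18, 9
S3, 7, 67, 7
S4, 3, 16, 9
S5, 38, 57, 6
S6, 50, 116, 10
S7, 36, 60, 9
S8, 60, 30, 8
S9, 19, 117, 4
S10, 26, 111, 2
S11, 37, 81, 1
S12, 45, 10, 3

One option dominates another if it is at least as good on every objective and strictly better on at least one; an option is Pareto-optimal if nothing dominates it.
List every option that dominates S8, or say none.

S3, S5, S9, S10, S11

S3: operating cost 7≤60, daily riders 67≥30, build time 7≤8 — dominates S8.
S5: operating cost 38≤60, daily riders 57≥30, build time 6≤8 — dominates S8.
S9: operating cost 19≤60, daily riders 117≥30, build time 4≤8 — dominates S8.
S10: operating cost 26≤60, daily riders 111≥30, build time 2≤8 — dominates S8.
S11: operating cost 37≤60, daily riders 81≥30, build time 1≤8 — dominates S8.
Others (S1, S2, S4, S6, S7, S12) are each worse than S8 on at least one objective.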